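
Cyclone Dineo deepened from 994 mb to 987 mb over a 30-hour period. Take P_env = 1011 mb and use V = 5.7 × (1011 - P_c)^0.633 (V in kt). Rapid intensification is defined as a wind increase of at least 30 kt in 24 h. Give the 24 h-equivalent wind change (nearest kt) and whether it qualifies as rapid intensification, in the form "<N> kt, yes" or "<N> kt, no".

V₁: ΔP = 17, V ≈ 5.7 × 17^0.633 ≈ 34.26 kt.
V₂: ΔP = 24, V ≈ 5.7 × 24^0.633 ≈ 42.61 kt.
ΔV over 30 h = 8.35 kt → 24 h equivalent = 8.35 × 24/30 ≈ 6.68 kt.
7 kt < 30 kt ⇒ not rapid intensification.

7 kt, no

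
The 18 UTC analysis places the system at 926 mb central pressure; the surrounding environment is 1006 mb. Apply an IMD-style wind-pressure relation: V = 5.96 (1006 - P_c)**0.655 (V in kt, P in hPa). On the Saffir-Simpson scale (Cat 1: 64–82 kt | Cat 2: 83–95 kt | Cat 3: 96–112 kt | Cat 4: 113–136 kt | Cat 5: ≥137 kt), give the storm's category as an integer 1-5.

3

ΔP = 1006 − 926 = 80 mb.
V ≈ 5.96 × 80^0.655 = 5.96 × 17.64 ≈ 105 kt.
105 kt falls in the Category 3 band.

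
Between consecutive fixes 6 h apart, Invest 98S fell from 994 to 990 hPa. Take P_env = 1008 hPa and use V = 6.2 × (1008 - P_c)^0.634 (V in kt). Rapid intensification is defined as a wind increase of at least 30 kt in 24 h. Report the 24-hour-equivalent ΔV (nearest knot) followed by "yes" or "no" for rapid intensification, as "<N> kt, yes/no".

V₁: ΔP = 14, V ≈ 6.2 × 14^0.634 ≈ 33.04 kt.
V₂: ΔP = 18, V ≈ 6.2 × 18^0.634 ≈ 38.75 kt.
ΔV over 6 h = 5.71 kt → 24 h equivalent = 5.71 × 24/6 ≈ 22.84 kt.
23 kt < 30 kt ⇒ not rapid intensification.

23 kt, no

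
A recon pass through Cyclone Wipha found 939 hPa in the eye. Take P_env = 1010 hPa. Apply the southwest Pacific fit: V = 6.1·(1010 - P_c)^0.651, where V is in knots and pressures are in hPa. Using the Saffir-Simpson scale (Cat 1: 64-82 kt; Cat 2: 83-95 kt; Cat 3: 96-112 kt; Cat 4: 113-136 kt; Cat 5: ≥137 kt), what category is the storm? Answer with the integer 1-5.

ΔP = 1010 − 939 = 71 hPa.
V ≈ 6.1 × 71^0.651 = 6.1 × 16.04 ≈ 98 kt.
98 kt falls in the Category 3 band.

3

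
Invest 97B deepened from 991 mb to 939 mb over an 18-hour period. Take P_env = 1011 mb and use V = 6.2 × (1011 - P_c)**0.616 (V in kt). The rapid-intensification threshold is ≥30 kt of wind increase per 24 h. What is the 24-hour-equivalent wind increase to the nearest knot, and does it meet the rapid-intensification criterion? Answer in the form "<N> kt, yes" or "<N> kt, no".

63 kt, yes

V₁: ΔP = 20, V ≈ 6.2 × 20^0.616 ≈ 39.25 kt.
V₂: ΔP = 72, V ≈ 6.2 × 72^0.616 ≈ 86.40 kt.
ΔV over 18 h = 47.15 kt → 24 h equivalent = 47.15 × 24/18 ≈ 62.87 kt.
63 kt ≥ 30 kt ⇒ rapid intensification.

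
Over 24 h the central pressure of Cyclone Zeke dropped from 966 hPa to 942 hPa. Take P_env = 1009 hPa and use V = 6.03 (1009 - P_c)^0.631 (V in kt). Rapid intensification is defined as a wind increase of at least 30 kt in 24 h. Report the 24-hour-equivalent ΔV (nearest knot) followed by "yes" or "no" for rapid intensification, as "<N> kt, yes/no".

V₁: ΔP = 43, V ≈ 6.03 × 43^0.631 ≈ 64.72 kt.
V₂: ΔP = 67, V ≈ 6.03 × 67^0.631 ≈ 85.62 kt.
ΔV over 24 h = 20.90 kt → 24 h equivalent = 20.90 × 24/24 ≈ 20.90 kt.
21 kt < 30 kt ⇒ not rapid intensification.

21 kt, no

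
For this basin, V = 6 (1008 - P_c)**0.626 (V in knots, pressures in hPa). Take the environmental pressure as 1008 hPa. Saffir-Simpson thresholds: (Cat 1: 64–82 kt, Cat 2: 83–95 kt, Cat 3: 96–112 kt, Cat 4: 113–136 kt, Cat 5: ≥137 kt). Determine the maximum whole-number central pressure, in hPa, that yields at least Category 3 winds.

Category 3 begins at V = 96 kt.
Required ΔP = (96/6)^(1/0.626) = 16.000^1.597 ≈ 83.85 hPa.
P_c ≤ 1008 − 83.85 = 924.15, so the highest integer P_c is 924 hPa.

924 hPa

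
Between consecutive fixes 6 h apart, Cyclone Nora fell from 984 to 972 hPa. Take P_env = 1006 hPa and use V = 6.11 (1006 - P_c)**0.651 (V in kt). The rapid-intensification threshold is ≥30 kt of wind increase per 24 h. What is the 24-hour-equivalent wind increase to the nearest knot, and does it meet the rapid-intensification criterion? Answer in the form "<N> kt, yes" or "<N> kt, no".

60 kt, yes

V₁: ΔP = 22, V ≈ 6.11 × 22^0.651 ≈ 45.70 kt.
V₂: ΔP = 34, V ≈ 6.11 × 34^0.651 ≈ 60.68 kt.
ΔV over 6 h = 14.98 kt → 24 h equivalent = 14.98 × 24/6 ≈ 59.92 kt.
60 kt ≥ 30 kt ⇒ rapid intensification.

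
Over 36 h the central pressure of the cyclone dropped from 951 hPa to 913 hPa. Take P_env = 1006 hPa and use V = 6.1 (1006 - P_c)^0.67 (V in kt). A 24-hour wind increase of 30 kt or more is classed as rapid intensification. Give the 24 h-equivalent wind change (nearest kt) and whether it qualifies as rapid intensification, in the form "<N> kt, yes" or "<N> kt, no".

V₁: ΔP = 55, V ≈ 6.1 × 55^0.67 ≈ 89.41 kt.
V₂: ΔP = 93, V ≈ 6.1 × 93^0.67 ≈ 127.12 kt.
ΔV over 36 h = 37.71 kt → 24 h equivalent = 37.71 × 24/36 ≈ 25.14 kt.
25 kt < 30 kt ⇒ not rapid intensification.

25 kt, no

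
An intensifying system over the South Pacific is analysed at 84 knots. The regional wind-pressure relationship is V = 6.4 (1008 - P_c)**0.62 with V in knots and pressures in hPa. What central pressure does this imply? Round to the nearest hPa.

944 hPa

ΔP = (V / 6.4)^(1/0.62) = (84/6.4)^1.613.
84/6.4 = 13.125; 13.125^1.613 ≈ 63.59 hPa.
P_c = 1008 − 63.59 = 944.41 ≈ 944 hPa.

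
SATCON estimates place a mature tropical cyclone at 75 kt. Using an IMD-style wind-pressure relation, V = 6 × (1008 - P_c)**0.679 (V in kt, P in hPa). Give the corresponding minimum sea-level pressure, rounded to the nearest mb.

967 mb

ΔP = (V / 6)^(1/0.679) = (75/6)^1.473.
75/6 = 12.500; 12.500^1.473 ≈ 41.26 mb.
P_c = 1008 − 41.26 = 966.74 ≈ 967 mb.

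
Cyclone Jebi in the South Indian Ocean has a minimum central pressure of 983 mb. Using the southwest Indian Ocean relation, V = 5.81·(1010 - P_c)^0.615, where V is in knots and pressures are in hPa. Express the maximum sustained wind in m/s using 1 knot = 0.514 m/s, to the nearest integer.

23 m/s

ΔP = 1010 − 983 = 27 mb.
V ≈ 5.81 × 27^0.615 = 5.81 × 7.591 ≈ 44.103 kt.
44.103 × 0.514 ≈ 22.67 m/s → 23 m/s.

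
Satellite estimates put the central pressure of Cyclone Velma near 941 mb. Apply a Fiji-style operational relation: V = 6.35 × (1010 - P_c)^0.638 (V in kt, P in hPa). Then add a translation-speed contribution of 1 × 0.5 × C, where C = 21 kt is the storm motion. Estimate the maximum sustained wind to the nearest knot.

105 kt

ΔP = 1010 − 941 = 69 mb.
69^0.638 ≈ 14.900.
V ≈ 6.35 × 14.900 ≈ 94.6 kt.
Translation term: 1 × 0.5 × 21 = 10.5 kt.
Corrected V ≈ 105.1 kt → 105 kt.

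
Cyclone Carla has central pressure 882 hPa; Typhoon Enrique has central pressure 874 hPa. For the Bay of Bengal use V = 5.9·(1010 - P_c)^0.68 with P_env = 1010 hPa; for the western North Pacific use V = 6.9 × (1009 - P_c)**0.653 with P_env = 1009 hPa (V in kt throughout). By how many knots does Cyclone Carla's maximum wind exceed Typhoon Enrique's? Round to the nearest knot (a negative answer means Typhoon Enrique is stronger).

Cyclone Carla: ΔP = 128; V ≈ 5.9 × 128^0.68 ≈ 159.87 kt.
Typhoon Enrique: ΔP = 135; V ≈ 6.9 × 135^0.653 ≈ 169.81 kt.
Difference ≈ 159.87 − 169.81 = -9.94 → -10 kt.

-10 kt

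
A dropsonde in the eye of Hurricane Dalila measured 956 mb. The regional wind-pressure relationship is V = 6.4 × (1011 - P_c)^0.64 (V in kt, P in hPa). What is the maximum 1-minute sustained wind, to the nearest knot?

83 kt

ΔP = 1011 − 956 = 55 mb.
55^0.64 ≈ 12.997.
V ≈ 6.4 × 12.997 ≈ 83.2 kt.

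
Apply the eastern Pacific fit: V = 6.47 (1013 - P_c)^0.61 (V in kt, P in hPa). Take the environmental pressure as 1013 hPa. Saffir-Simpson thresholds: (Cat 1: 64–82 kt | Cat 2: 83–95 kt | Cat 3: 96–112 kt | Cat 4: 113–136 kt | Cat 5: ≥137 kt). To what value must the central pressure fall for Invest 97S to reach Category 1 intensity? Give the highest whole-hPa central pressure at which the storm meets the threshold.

Category 1 begins at V = 64 kt.
Required ΔP = (64/6.47)^(1/0.61) = 9.892^1.639 ≈ 42.82 hPa.
P_c ≤ 1013 − 42.82 = 970.18, so the highest integer P_c is 970 hPa.

970 hPa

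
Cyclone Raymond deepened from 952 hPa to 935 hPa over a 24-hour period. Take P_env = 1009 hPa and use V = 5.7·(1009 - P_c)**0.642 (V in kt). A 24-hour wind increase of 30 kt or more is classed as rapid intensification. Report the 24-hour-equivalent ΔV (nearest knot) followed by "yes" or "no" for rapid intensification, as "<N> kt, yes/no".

14 kt, no

V₁: ΔP = 57, V ≈ 5.7 × 57^0.642 ≈ 76.41 kt.
V₂: ΔP = 74, V ≈ 5.7 × 74^0.642 ≈ 90.35 kt.
ΔV over 24 h = 13.94 kt → 24 h equivalent = 13.94 × 24/24 ≈ 13.94 kt.
14 kt < 30 kt ⇒ not rapid intensification.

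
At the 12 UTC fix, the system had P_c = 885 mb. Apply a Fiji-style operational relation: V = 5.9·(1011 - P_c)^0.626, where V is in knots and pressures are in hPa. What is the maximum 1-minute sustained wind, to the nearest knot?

122 kt

ΔP = 1011 − 885 = 126 mb.
126^0.626 ≈ 20.646.
V ≈ 5.9 × 20.646 ≈ 121.8 kt.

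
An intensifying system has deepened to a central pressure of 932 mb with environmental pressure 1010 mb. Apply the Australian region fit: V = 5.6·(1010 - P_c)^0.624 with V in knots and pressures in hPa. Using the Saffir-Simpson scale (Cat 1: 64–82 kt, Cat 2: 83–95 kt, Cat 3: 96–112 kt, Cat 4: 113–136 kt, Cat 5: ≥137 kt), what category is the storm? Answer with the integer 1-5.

ΔP = 1010 − 932 = 78 mb.
V ≈ 5.6 × 78^0.624 = 5.6 × 15.16 ≈ 85 kt.
85 kt falls in the Category 2 band.

2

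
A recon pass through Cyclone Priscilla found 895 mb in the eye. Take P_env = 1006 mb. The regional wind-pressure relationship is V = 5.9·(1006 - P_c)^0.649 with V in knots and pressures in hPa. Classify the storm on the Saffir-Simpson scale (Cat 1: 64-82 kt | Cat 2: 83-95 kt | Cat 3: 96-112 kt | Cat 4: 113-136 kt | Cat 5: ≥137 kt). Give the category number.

ΔP = 1006 − 895 = 111 mb.
V ≈ 5.9 × 111^0.649 = 5.9 × 21.25 ≈ 125 kt.
125 kt falls in the Category 4 band.

4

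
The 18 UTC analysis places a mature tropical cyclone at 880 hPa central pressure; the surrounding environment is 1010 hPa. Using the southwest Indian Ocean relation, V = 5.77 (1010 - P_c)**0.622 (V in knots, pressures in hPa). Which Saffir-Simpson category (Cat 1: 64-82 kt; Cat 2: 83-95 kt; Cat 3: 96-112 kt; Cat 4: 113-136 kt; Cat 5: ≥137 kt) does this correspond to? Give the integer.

4

ΔP = 1010 − 880 = 130 hPa.
V ≈ 5.77 × 130^0.622 = 5.77 × 20.65 ≈ 119 kt.
119 kt falls in the Category 4 band.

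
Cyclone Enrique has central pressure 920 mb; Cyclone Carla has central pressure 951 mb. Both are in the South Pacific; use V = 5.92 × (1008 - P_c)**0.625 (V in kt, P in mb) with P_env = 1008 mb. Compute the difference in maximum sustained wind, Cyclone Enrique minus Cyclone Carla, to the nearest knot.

Cyclone Enrique: ΔP = 88; V ≈ 5.92 × 88^0.625 ≈ 97.19 kt.
Cyclone Carla: ΔP = 57; V ≈ 5.92 × 57^0.625 ≈ 74.09 kt.
Difference ≈ 97.19 − 74.09 = 23.10 → 23 kt.

23 kt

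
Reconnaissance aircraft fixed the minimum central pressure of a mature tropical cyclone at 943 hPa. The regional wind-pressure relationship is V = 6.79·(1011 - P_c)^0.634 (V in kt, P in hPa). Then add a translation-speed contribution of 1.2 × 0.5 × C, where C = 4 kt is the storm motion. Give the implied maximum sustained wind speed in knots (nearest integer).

101 kt

ΔP = 1011 − 943 = 68 hPa.
68^0.634 ≈ 14.515.
V ≈ 6.79 × 14.515 ≈ 98.6 kt.
Translation term: 1.2 × 0.5 × 4 = 2.4 kt.
Corrected V ≈ 101 kt → 101 kt.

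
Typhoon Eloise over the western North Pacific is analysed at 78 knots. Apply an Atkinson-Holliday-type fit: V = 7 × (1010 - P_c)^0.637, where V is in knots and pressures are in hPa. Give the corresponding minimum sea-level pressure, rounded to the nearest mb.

ΔP = (V / 7)^(1/0.637) = (78/7)^1.570.
78/7 = 11.143; 11.143^1.570 ≈ 44.02 mb.
P_c = 1010 − 44.02 = 965.98 ≈ 966 mb.

966 mb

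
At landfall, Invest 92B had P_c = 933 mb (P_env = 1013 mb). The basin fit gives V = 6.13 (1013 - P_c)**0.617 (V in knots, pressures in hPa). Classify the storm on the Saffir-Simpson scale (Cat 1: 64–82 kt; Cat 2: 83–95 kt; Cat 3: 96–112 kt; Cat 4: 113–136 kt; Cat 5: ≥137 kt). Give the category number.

2

ΔP = 1013 − 933 = 80 mb.
V ≈ 6.13 × 80^0.617 = 6.13 × 14.94 ≈ 92 kt.
92 kt falls in the Category 2 band.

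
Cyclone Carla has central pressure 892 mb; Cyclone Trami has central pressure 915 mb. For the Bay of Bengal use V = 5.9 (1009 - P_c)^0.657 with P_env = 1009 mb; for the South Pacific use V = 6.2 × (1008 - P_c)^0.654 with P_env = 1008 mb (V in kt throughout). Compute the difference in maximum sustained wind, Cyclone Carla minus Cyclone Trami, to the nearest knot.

15 kt

Cyclone Carla: ΔP = 117; V ≈ 5.9 × 117^0.657 ≈ 134.79 kt.
Cyclone Trami: ΔP = 93; V ≈ 6.2 × 93^0.654 ≈ 120.17 kt.
Difference ≈ 134.79 − 120.17 = 14.62 → 15 kt.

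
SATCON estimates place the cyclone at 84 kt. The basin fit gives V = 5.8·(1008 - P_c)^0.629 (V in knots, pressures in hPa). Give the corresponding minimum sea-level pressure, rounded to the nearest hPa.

938 hPa

ΔP = (V / 5.8)^(1/0.629) = (84/5.8)^1.590.
84/5.8 = 14.483; 14.483^1.590 ≈ 70.07 hPa.
P_c = 1008 − 70.07 = 937.93 ≈ 938 hPa.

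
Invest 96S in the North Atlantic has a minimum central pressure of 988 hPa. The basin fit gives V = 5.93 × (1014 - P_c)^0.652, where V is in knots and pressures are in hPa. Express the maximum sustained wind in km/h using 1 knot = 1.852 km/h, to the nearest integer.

ΔP = 1014 − 988 = 26 hPa.
V ≈ 5.93 × 26^0.652 = 5.93 × 8.367 ≈ 49.615 kt.
49.615 × 1.852 ≈ 91.89 km/h → 92 km/h.

92 km/h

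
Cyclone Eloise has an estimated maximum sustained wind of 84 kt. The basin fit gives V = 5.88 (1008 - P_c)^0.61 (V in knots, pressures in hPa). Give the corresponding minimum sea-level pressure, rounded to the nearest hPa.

ΔP = (V / 5.88)^(1/0.61) = (84/5.88)^1.639.
84/5.88 = 14.286; 14.286^1.639 ≈ 78.21 hPa.
P_c = 1008 − 78.21 = 929.79 ≈ 930 hPa.

930 hPa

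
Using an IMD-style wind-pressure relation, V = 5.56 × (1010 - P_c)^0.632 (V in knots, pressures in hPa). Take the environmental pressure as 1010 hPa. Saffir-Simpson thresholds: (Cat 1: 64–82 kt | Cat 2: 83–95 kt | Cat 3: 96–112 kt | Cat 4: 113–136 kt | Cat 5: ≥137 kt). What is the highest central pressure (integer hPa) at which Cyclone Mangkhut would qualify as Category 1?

Category 1 begins at V = 64 kt.
Required ΔP = (64/5.56)^(1/0.632) = 11.511^1.582 ≈ 47.75 hPa.
P_c ≤ 1010 − 47.75 = 962.25, so the highest integer P_c is 962 hPa.

962 hPa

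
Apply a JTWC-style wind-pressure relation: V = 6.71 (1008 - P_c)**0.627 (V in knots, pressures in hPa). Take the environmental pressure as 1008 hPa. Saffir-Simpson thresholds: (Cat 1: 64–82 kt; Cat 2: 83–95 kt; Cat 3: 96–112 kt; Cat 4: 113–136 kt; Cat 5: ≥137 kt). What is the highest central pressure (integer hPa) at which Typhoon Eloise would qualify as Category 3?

938 hPa

Category 3 begins at V = 96 kt.
Required ΔP = (96/6.71)^(1/0.627) = 14.307^1.595 ≈ 69.66 hPa.
P_c ≤ 1008 − 69.66 = 938.34, so the highest integer P_c is 938 hPa.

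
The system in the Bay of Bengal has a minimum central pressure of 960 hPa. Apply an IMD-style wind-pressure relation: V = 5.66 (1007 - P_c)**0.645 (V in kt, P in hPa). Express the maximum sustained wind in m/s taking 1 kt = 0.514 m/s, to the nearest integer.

ΔP = 1007 − 960 = 47 hPa.
V ≈ 5.66 × 47^0.645 = 5.66 × 11.981 ≈ 67.814 kt.
67.814 × 0.514 ≈ 34.86 m/s → 35 m/s.

35 m/s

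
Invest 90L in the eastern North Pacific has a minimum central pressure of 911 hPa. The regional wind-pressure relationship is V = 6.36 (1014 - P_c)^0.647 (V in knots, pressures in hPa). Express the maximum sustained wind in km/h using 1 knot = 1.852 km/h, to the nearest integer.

236 km/h

ΔP = 1014 − 911 = 103 hPa.
V ≈ 6.36 × 103^0.647 = 6.36 × 20.059 ≈ 127.574 kt.
127.574 × 1.852 ≈ 236.27 km/h → 236 km/h.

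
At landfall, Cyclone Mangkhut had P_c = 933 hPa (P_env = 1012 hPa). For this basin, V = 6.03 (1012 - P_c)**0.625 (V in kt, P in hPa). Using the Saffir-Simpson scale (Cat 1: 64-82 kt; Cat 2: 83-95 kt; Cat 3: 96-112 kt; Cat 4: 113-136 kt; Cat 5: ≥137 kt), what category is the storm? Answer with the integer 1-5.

ΔP = 1012 − 933 = 79 hPa.
V ≈ 6.03 × 79^0.625 = 6.03 × 15.35 ≈ 93 kt.
93 kt falls in the Category 2 band.

2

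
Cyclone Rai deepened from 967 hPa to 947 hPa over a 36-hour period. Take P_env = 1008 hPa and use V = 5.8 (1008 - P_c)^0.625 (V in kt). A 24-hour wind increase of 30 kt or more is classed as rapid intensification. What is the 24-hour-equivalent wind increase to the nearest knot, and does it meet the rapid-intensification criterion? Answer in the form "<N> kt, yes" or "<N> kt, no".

V₁: ΔP = 41, V ≈ 5.8 × 41^0.625 ≈ 59.08 kt.
V₂: ΔP = 61, V ≈ 5.8 × 61^0.625 ≈ 75.73 kt.
ΔV over 36 h = 16.65 kt → 24 h equivalent = 16.65 × 24/36 ≈ 11.10 kt.
11 kt < 30 kt ⇒ not rapid intensification.

11 kt, no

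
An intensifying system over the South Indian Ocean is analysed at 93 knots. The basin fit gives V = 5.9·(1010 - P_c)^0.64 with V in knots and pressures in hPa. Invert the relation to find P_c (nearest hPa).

936 hPa

ΔP = (V / 5.9)^(1/0.64) = (93/5.9)^1.562.
93/5.9 = 15.763; 15.763^1.562 ≈ 74.35 hPa.
P_c = 1010 − 74.35 = 935.65 ≈ 936 hPa.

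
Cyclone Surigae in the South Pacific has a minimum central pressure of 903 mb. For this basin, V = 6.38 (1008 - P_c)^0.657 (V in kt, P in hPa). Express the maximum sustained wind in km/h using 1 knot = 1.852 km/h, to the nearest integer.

ΔP = 1008 − 903 = 105 mb.
V ≈ 6.38 × 105^0.657 = 6.38 × 21.278 ≈ 135.751 kt.
135.751 × 1.852 ≈ 251.41 km/h → 251 km/h.

251 km/h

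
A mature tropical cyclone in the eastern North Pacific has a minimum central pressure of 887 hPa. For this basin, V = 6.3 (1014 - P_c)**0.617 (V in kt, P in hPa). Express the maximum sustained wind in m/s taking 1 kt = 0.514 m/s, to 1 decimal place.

ΔP = 1014 − 887 = 127 hPa.
V ≈ 6.3 × 127^0.617 = 6.3 × 19.863 ≈ 125.137 kt.
125.137 × 0.514 ≈ 64.32 m/s → 64.3 m/s.

64.3 m/s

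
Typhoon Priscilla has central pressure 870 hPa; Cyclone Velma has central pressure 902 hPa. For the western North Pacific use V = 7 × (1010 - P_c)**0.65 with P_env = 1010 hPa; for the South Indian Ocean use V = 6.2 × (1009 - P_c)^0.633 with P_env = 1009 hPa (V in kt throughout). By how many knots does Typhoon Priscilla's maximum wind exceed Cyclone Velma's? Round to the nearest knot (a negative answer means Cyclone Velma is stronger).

Typhoon Priscilla: ΔP = 140; V ≈ 7 × 140^0.65 ≈ 173.81 kt.
Cyclone Velma: ΔP = 107; V ≈ 6.2 × 107^0.633 ≈ 119.40 kt.
Difference ≈ 173.81 − 119.40 = 54.41 → 54 kt.

54 kt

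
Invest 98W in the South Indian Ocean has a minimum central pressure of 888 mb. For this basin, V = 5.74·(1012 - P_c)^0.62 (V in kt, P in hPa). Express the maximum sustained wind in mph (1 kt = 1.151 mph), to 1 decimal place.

131.2 mph

ΔP = 1012 − 888 = 124 mb.
V ≈ 5.74 × 124^0.62 = 5.74 × 19.857 ≈ 113.981 kt.
113.981 × 1.151 ≈ 131.19 mph → 131.2 mph.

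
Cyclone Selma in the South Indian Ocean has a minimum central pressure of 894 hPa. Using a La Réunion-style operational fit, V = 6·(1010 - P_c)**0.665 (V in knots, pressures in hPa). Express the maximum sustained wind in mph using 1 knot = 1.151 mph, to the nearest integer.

163 mph

ΔP = 1010 − 894 = 116 hPa.
V ≈ 6 × 116^0.665 = 6 × 23.597 ≈ 141.585 kt.
141.585 × 1.151 ≈ 162.96 mph → 163 mph.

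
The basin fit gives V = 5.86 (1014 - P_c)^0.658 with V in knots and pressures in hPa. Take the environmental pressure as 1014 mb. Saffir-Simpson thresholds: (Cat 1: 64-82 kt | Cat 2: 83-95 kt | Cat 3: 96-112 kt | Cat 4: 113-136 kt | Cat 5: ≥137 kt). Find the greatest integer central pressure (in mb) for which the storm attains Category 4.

924 mb

Category 4 begins at V = 113 kt.
Required ΔP = (113/5.86)^(1/0.658) = 19.283^1.520 ≈ 89.78 mb.
P_c ≤ 1014 − 89.78 = 924.22, so the highest integer P_c is 924 mb.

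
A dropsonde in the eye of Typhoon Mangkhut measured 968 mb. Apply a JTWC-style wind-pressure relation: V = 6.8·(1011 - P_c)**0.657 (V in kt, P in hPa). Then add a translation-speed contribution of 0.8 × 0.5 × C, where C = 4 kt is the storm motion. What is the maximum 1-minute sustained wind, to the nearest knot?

ΔP = 1011 − 968 = 43 mb.
43^0.657 ≈ 11.836.
V ≈ 6.8 × 11.836 ≈ 80.5 kt.
Translation term: 0.8 × 0.5 × 4 = 1.6 kt.
Corrected V ≈ 82.1 kt → 82 kt.

82 kt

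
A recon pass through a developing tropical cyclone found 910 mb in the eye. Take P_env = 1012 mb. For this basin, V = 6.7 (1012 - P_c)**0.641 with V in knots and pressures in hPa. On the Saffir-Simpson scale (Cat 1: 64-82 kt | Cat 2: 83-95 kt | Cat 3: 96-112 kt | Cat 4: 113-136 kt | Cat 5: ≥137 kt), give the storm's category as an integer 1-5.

4

ΔP = 1012 − 910 = 102 mb.
V ≈ 6.7 × 102^0.641 = 6.7 × 19.39 ≈ 130 kt.
130 kt falls in the Category 4 band.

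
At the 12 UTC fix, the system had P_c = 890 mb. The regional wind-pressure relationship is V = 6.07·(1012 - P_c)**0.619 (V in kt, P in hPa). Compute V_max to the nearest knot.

119 kt

ΔP = 1012 − 890 = 122 mb.
122^0.619 ≈ 19.564.
V ≈ 6.07 × 19.564 ≈ 118.8 kt.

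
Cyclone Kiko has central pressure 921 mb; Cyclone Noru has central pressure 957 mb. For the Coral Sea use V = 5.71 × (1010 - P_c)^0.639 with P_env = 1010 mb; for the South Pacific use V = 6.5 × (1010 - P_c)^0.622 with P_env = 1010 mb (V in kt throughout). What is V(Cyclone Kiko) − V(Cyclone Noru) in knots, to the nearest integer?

24 kt

Cyclone Kiko: ΔP = 89; V ≈ 5.71 × 89^0.639 ≈ 100.53 kt.
Cyclone Noru: ΔP = 53; V ≈ 6.5 × 53^0.622 ≈ 76.81 kt.
Difference ≈ 100.53 − 76.81 = 23.72 → 24 kt.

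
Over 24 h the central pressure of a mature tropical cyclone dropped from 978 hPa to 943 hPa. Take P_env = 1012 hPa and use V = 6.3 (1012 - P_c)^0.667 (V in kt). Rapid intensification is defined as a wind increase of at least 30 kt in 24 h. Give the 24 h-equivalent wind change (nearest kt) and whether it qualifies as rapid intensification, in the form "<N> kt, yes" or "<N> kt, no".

V₁: ΔP = 34, V ≈ 6.3 × 34^0.667 ≈ 66.20 kt.
V₂: ΔP = 69, V ≈ 6.3 × 69^0.667 ≈ 106.13 kt.
ΔV over 24 h = 39.93 kt → 24 h equivalent = 39.93 × 24/24 ≈ 39.93 kt.
40 kt ≥ 30 kt ⇒ rapid intensification.

40 kt, yes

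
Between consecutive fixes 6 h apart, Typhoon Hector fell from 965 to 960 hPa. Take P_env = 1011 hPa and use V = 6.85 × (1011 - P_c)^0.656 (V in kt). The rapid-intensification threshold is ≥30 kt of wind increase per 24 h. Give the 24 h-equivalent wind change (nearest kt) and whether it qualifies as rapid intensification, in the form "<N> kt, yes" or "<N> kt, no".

24 kt, no

V₁: ΔP = 46, V ≈ 6.85 × 46^0.656 ≈ 84.42 kt.
V₂: ΔP = 51, V ≈ 6.85 × 51^0.656 ≈ 90.34 kt.
ΔV over 6 h = 5.92 kt → 24 h equivalent = 5.92 × 24/6 ≈ 23.68 kt.
24 kt < 30 kt ⇒ not rapid intensification.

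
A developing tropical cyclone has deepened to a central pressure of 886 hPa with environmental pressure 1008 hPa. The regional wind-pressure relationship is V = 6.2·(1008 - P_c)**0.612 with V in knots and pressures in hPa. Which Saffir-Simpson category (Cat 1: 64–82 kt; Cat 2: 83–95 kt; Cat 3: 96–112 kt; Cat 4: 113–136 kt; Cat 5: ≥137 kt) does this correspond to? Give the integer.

4

ΔP = 1008 − 886 = 122 hPa.
V ≈ 6.2 × 122^0.612 = 6.2 × 18.92 ≈ 117 kt.
117 kt falls in the Category 4 band.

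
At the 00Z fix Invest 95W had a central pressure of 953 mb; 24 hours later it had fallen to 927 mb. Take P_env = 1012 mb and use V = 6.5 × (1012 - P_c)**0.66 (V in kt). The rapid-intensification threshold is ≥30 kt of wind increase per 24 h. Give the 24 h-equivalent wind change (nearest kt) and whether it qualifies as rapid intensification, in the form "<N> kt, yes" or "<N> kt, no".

26 kt, no

V₁: ΔP = 59, V ≈ 6.5 × 59^0.66 ≈ 95.87 kt.
V₂: ΔP = 85, V ≈ 6.5 × 85^0.66 ≈ 121.99 kt.
ΔV over 24 h = 26.12 kt → 24 h equivalent = 26.12 × 24/24 ≈ 26.12 kt.
26 kt < 30 kt ⇒ not rapid intensification.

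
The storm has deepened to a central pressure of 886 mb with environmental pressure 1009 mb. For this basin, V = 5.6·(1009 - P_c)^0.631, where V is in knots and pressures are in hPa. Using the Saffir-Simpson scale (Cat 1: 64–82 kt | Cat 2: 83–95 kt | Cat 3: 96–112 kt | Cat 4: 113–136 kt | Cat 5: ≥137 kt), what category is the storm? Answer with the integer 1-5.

4

ΔP = 1009 − 886 = 123 mb.
V ≈ 5.6 × 123^0.631 = 5.6 × 20.83 ≈ 117 kt.
117 kt falls in the Category 4 band.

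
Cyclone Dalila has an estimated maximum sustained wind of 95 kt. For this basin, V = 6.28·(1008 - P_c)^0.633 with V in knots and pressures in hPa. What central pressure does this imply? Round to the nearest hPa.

935 hPa

ΔP = (V / 6.28)^(1/0.633) = (95/6.28)^1.580.
95/6.28 = 15.127; 15.127^1.580 ≈ 73.07 hPa.
P_c = 1008 − 73.07 = 934.93 ≈ 935 hPa.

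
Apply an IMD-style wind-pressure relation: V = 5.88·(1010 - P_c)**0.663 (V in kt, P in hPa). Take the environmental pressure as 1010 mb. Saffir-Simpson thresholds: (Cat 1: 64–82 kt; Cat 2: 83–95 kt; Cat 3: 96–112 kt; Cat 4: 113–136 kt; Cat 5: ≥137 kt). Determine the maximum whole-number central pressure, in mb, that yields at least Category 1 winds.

Category 1 begins at V = 64 kt.
Required ΔP = (64/5.88)^(1/0.663) = 10.884^1.508 ≈ 36.63 mb.
P_c ≤ 1010 − 36.63 = 973.37, so the highest integer P_c is 973 mb.

973 mb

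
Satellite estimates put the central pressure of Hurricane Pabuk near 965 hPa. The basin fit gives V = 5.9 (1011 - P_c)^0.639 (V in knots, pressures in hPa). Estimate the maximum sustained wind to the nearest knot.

ΔP = 1011 − 965 = 46 hPa.
46^0.639 ≈ 11.548.
V ≈ 5.9 × 11.548 ≈ 68.1 kt.

68 kt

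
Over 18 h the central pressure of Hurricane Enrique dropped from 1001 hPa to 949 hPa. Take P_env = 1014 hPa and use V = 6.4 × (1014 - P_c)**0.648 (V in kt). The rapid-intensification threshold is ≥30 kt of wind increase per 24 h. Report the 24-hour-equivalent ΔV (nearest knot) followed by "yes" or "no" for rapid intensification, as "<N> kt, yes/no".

83 kt, yes

V₁: ΔP = 13, V ≈ 6.4 × 13^0.648 ≈ 33.73 kt.
V₂: ΔP = 65, V ≈ 6.4 × 65^0.648 ≈ 95.71 kt.
ΔV over 18 h = 61.98 kt → 24 h equivalent = 61.98 × 24/18 ≈ 82.64 kt.
83 kt ≥ 30 kt ⇒ rapid intensification.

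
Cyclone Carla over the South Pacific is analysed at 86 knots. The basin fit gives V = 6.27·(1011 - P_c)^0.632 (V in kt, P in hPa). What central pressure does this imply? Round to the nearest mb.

948 mb

ΔP = (V / 6.27)^(1/0.632) = (86/6.27)^1.582.
86/6.27 = 13.716; 13.716^1.582 ≈ 63.01 mb.
P_c = 1011 − 63.01 = 947.99 ≈ 948 mb.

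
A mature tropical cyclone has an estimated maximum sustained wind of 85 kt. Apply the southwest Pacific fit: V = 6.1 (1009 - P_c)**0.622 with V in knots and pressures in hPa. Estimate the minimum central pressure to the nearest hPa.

940 hPa

ΔP = (V / 6.1)^(1/0.622) = (85/6.1)^1.608.
85/6.1 = 13.934; 13.934^1.608 ≈ 69.08 hPa.
P_c = 1009 − 69.08 = 939.92 ≈ 940 hPa.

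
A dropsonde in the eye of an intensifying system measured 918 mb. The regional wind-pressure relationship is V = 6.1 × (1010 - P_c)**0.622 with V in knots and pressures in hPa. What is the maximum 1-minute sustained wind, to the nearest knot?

102 kt

ΔP = 1010 − 918 = 92 mb.
92^0.622 ≈ 16.652.
V ≈ 6.1 × 16.652 ≈ 101.6 kt.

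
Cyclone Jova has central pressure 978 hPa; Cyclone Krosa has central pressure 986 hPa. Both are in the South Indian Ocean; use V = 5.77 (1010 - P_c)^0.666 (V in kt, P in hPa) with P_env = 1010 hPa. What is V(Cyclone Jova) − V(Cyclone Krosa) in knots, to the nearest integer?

10 kt

Cyclone Jova: ΔP = 32; V ≈ 5.77 × 32^0.666 ≈ 58.02 kt.
Cyclone Krosa: ΔP = 24; V ≈ 5.77 × 24^0.666 ≈ 47.91 kt.
Difference ≈ 58.02 − 47.91 = 10.11 → 10 kt.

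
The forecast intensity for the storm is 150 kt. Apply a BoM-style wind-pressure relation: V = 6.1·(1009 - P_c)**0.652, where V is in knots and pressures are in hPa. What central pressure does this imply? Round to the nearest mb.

ΔP = (V / 6.1)^(1/0.652) = (150/6.1)^1.534.
150/6.1 = 24.590; 24.590^1.534 ≈ 135.85 mb.
P_c = 1009 − 135.85 = 873.15 ≈ 873 mb.

873 mb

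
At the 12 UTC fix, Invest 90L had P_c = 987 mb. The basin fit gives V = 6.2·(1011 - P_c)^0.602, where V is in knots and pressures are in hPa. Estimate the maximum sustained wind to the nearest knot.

42 kt

ΔP = 1011 − 987 = 24 mb.
24^0.602 ≈ 6.775.
V ≈ 6.2 × 6.775 ≈ 42.0 kt.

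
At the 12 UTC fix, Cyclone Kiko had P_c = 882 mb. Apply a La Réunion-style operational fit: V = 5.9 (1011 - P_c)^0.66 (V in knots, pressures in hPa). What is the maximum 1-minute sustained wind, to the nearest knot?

ΔP = 1011 − 882 = 129 mb.
129^0.66 ≈ 24.717.
V ≈ 5.9 × 24.717 ≈ 145.8 kt.

146 kt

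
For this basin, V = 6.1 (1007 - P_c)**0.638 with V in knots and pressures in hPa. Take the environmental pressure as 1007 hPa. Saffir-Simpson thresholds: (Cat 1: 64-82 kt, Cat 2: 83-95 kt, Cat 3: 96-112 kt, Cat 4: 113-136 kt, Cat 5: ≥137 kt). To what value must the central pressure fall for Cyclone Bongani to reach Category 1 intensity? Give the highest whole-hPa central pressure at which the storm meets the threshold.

Category 1 begins at V = 64 kt.
Required ΔP = (64/6.1)^(1/0.638) = 10.492^1.567 ≈ 39.82 hPa.
P_c ≤ 1007 − 39.82 = 967.18, so the highest integer P_c is 967 hPa.

967 hPa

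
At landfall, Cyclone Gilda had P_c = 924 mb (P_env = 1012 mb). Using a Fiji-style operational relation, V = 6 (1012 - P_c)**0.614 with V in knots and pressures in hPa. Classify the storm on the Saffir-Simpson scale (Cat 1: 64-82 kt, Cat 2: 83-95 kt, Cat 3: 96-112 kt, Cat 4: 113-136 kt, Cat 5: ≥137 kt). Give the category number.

2

ΔP = 1012 − 924 = 88 mb.
V ≈ 6 × 88^0.614 = 6 × 15.63 ≈ 94 kt.
94 kt falls in the Category 2 band.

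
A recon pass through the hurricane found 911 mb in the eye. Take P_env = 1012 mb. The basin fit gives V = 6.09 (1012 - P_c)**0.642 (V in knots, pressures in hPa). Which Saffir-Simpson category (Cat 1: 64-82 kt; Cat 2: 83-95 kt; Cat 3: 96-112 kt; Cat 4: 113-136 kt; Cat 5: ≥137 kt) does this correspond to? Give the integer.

4

ΔP = 1012 − 911 = 101 mb.
V ≈ 6.09 × 101^0.642 = 6.09 × 19.35 ≈ 118 kt.
118 kt falls in the Category 4 band.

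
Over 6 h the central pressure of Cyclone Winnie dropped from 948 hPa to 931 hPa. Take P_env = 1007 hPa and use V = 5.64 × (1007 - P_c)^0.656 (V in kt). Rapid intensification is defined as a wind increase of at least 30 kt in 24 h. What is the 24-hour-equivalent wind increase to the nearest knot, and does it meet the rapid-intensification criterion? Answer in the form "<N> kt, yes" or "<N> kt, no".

59 kt, yes

V₁: ΔP = 59, V ≈ 5.64 × 59^0.656 ≈ 81.84 kt.
V₂: ΔP = 76, V ≈ 5.64 × 76^0.656 ≈ 96.63 kt.
ΔV over 6 h = 14.79 kt → 24 h equivalent = 14.79 × 24/6 ≈ 59.16 kt.
59 kt ≥ 30 kt ⇒ rapid intensification.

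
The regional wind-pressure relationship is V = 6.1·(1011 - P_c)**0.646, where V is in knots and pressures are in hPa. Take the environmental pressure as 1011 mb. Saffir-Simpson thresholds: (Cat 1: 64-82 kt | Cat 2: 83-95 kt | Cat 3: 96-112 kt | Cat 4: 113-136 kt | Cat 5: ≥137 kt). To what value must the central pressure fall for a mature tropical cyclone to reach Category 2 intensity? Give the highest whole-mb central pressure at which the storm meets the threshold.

954 mb

Category 2 begins at V = 83 kt.
Required ΔP = (83/6.1)^(1/0.646) = 13.607^1.548 ≈ 56.89 mb.
P_c ≤ 1011 − 56.89 = 954.11, so the highest integer P_c is 954 mb.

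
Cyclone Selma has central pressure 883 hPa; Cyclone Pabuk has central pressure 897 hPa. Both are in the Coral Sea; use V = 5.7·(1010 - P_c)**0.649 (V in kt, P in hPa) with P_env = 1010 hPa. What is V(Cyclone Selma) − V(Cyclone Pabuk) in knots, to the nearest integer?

Cyclone Selma: ΔP = 127; V ≈ 5.7 × 127^0.649 ≈ 132.20 kt.
Cyclone Pabuk: ΔP = 113; V ≈ 5.7 × 113^0.649 ≈ 122.55 kt.
Difference ≈ 132.20 − 122.55 = 9.65 → 10 kt.

10 kt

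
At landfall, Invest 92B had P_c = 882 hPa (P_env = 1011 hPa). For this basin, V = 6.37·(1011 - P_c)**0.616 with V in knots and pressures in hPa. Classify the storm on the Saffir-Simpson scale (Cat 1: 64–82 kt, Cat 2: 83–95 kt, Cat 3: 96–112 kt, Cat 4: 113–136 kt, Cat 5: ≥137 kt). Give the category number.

4

ΔP = 1011 − 882 = 129 hPa.
V ≈ 6.37 × 129^0.616 = 6.37 × 19.96 ≈ 127 kt.
127 kt falls in the Category 4 band.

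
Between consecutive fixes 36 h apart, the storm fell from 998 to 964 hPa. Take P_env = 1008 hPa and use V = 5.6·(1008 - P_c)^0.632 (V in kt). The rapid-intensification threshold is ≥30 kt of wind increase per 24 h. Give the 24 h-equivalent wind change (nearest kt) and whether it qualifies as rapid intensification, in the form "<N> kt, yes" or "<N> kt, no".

V₁: ΔP = 10, V ≈ 5.6 × 10^0.632 ≈ 24.00 kt.
V₂: ΔP = 44, V ≈ 5.6 × 44^0.632 ≈ 61.21 kt.
ΔV over 36 h = 37.21 kt → 24 h equivalent = 37.21 × 24/36 ≈ 24.81 kt.
25 kt < 30 kt ⇒ not rapid intensification.

25 kt, no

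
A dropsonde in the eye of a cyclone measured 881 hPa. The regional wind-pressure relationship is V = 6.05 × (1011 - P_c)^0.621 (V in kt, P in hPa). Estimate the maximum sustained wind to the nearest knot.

ΔP = 1011 − 881 = 130 hPa.
130^0.621 ≈ 20.547.
V ≈ 6.05 × 20.547 ≈ 124.3 kt.

124 kt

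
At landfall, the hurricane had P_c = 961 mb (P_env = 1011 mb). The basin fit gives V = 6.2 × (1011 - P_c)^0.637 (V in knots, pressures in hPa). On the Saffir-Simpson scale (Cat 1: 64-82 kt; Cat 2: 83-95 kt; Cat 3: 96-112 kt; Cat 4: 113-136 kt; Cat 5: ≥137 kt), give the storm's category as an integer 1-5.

ΔP = 1011 − 961 = 50 mb.
V ≈ 6.2 × 50^0.637 = 6.2 × 12.08 ≈ 75 kt.
75 kt falls in the Category 1 band.

1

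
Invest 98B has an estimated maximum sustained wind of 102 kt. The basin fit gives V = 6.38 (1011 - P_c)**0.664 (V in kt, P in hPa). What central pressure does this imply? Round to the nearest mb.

ΔP = (V / 6.38)^(1/0.664) = (102/6.38)^1.506.
102/6.38 = 15.987; 15.987^1.506 ≈ 65.00 mb.
P_c = 1011 − 65.00 = 946.00 ≈ 946 mb.

946 mb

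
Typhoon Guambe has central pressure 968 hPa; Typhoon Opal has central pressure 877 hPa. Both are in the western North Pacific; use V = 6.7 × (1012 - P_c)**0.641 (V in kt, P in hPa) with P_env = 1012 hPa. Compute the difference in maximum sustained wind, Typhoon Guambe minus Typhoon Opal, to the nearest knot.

-80 kt

Typhoon Guambe: ΔP = 44; V ≈ 6.7 × 44^0.641 ≈ 75.78 kt.
Typhoon Opal: ΔP = 135; V ≈ 6.7 × 135^0.641 ≈ 155.46 kt.
Difference ≈ 75.78 − 155.46 = -79.68 → -80 kt.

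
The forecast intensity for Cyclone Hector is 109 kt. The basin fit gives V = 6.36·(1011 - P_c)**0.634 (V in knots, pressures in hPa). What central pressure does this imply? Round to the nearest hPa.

923 hPa

ΔP = (V / 6.36)^(1/0.634) = (109/6.36)^1.577.
109/6.36 = 17.138; 17.138^1.577 ≈ 88.37 hPa.
P_c = 1011 − 88.37 = 922.63 ≈ 923 hPa.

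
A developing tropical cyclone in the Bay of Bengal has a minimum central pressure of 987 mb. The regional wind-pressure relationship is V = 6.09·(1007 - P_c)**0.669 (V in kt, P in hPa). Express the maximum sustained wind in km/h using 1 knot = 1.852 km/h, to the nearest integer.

84 km/h

ΔP = 1007 − 987 = 20 mb.
V ≈ 6.09 × 20^0.669 = 6.09 × 7.420 ≈ 45.186 kt.
45.186 × 1.852 ≈ 83.68 km/h → 84 km/h.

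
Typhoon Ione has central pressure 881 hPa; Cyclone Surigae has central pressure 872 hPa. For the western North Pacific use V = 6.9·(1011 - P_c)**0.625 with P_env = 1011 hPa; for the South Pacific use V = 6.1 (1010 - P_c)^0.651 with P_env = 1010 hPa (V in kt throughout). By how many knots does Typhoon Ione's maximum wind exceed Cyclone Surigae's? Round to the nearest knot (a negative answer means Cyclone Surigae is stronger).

-6 kt

Typhoon Ione: ΔP = 130; V ≈ 6.9 × 130^0.625 ≈ 144.57 kt.
Cyclone Surigae: ΔP = 138; V ≈ 6.1 × 138^0.651 ≈ 150.80 kt.
Difference ≈ 144.57 − 150.80 = -6.23 → -6 kt.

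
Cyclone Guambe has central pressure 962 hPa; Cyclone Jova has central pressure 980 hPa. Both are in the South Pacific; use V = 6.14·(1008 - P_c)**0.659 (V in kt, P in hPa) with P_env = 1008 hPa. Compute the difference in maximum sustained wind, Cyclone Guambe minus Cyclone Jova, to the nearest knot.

21 kt

Cyclone Guambe: ΔP = 46; V ≈ 6.14 × 46^0.659 ≈ 76.55 kt.
Cyclone Jova: ΔP = 28; V ≈ 6.14 × 28^0.659 ≈ 55.19 kt.
Difference ≈ 76.55 − 55.19 = 21.36 → 21 kt.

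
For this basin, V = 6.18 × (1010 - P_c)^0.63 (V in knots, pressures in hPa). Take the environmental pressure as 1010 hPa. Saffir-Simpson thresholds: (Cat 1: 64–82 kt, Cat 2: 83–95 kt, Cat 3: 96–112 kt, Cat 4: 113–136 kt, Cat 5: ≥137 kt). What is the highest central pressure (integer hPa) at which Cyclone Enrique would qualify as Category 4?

909 hPa

Category 4 begins at V = 113 kt.
Required ΔP = (113/6.18)^(1/0.63) = 18.285^1.587 ≈ 100.77 hPa.
P_c ≤ 1010 − 100.77 = 909.23, so the highest integer P_c is 909 hPa.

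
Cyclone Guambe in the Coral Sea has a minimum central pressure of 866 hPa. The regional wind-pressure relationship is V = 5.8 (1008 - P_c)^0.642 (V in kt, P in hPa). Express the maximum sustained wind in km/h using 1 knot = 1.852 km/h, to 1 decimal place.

258.7 km/h

ΔP = 1008 − 866 = 142 hPa.
V ≈ 5.8 × 142^0.642 = 5.8 × 24.086 ≈ 139.700 kt.
139.700 × 1.852 ≈ 258.72 km/h → 258.7 km/h.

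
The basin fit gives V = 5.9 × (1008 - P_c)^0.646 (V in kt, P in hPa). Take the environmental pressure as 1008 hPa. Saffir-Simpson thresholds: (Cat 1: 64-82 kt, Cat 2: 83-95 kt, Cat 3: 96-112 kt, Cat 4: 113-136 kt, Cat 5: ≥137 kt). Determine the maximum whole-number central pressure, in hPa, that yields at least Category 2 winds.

948 hPa

Category 2 begins at V = 83 kt.
Required ΔP = (83/5.9)^(1/0.646) = 14.068^1.548 ≈ 59.90 hPa.
P_c ≤ 1008 − 59.90 = 948.10, so the highest integer P_c is 948 hPa.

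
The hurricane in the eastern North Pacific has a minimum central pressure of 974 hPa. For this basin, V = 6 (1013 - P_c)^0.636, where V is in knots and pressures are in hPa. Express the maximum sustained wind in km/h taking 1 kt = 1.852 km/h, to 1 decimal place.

ΔP = 1013 − 974 = 39 hPa.
V ≈ 6 × 39^0.636 = 6 × 10.278 ≈ 61.669 kt.
61.669 × 1.852 ≈ 114.21 km/h → 114.2 km/h.

114.2 km/h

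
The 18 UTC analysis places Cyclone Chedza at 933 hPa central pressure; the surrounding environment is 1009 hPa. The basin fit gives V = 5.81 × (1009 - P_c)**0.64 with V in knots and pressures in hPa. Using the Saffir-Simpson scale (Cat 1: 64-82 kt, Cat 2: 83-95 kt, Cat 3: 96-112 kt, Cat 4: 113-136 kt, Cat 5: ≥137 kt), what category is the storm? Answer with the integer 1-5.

ΔP = 1009 − 933 = 76 hPa.
V ≈ 5.81 × 76^0.64 = 5.81 × 15.99 ≈ 93 kt.
93 kt falls in the Category 2 band.

2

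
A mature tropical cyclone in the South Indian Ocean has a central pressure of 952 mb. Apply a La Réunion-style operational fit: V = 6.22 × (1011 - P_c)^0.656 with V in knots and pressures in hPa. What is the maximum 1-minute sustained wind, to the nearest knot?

ΔP = 1011 − 952 = 59 mb.
59^0.656 ≈ 14.510.
V ≈ 6.22 × 14.510 ≈ 90.3 kt.

90 kt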